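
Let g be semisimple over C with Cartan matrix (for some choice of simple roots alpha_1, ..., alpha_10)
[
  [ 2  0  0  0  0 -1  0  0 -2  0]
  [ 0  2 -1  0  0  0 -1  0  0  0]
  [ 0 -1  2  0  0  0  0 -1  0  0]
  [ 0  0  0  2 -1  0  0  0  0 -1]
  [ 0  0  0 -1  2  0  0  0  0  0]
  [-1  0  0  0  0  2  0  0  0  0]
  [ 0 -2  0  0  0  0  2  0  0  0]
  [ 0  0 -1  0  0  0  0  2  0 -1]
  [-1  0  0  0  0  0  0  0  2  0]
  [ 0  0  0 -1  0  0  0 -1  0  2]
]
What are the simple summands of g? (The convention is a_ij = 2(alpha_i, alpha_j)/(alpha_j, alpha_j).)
The diagram associated to this matrix has two connected components: the simple roots {alpha_1, alpha_6, alpha_9} form a chain of 3 nodes with a double edge at one end; the terminal node there is the unique short simple root (B_3), and {alpha_2, alpha_3, alpha_4, alpha_5, alpha_7, alpha_8, alpha_10} form a chain of 7 nodes with a double edge at one end; the terminal node there is the unique long simple root (C_7). A semisimple Lie algebra decomposes uniquely as the direct sum of simple ideals, one per connected component of its Dynkin diagram, so g ≅ B_3 ⊕ C_7 (dimension 21 + 105 = 126).

B_3 + C_7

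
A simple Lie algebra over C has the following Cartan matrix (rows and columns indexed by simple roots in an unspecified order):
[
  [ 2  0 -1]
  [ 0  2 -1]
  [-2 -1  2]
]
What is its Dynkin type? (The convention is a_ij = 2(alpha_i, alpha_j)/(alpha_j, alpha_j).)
The matrix has rank 3 with 2's on the diagonal. Reading the off-diagonal entries as Dynkin edges (a single edge where a_ij = a_ji = -1; a double or triple edge where a_ij * a_ji = 2 or 3), the diagram is a chain of 3 nodes with a double edge at one end; the terminal node there is the unique short simple root (B_3). One simple-root ordering that puts it in standard form is (alpha_2, alpha_3, alpha_1). So the algebra is type B_3, i.e. so(7).

type B_3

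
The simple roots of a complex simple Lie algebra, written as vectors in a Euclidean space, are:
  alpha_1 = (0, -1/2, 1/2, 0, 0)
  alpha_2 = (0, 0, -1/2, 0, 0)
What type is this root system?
Compute the Cartan integers a_ij = 2(alpha_i, alpha_j)/(alpha_j, alpha_j); the resulting 2x2 Cartan matrix is
[[2, -2], [-1, 2]].
The roots have two lengths (squared-length ratio 2:1); the short ones are alpha_{2}. The associated Dynkin diagram is a chain of 2 nodes with a double edge at one end; the terminal node there is the unique short simple root (B_2), so the type is B_2 (the algebra so(5)).

B2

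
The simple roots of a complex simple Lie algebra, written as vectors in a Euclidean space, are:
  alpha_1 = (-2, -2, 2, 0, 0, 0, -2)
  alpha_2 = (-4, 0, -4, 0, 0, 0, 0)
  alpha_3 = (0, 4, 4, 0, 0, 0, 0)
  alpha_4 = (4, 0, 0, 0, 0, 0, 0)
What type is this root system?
Compute the Cartan integers a_ij = 2(alpha_i, alpha_j)/(alpha_j, alpha_j); the resulting 4x4 Cartan matrix is
[[2, 0, 0, -1], [0, 2, -1, -2], [0, -1, 2, 0], [-1, -1, 0, 2]].
The roots have two lengths (squared-length ratio 2:1); the short ones are alpha_{1,4}. The associated Dynkin diagram is a chain of 4 nodes with a double edge between the middle two (F_4), so the type is F_4.

F4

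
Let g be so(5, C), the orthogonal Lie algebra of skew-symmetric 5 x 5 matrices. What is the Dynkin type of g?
This is so(5) with 5 odd, which has dimension 5(5-1)/2 = 10 and rank (5-1)/2 = 2. In the classification of classical Lie algebras, the orthogonal algebra so(2n+1) in an odd number of variables has type B_n; here n = 2, so the Dynkin diagram is a chain of 2 nodes with a double edge at one end; the terminal node there is the unique short simple root (B_2). Hence the type is B_2.

type B_2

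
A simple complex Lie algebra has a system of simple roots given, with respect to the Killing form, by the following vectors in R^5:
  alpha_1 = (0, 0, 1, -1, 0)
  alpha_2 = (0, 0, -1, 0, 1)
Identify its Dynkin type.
A2

Compute the Cartan integers a_ij = 2(alpha_i, alpha_j)/(alpha_j, alpha_j); the resulting 2x2 Cartan matrix is
[[2, -1], [-1, 2]].
All simple roots have the same length, so the diagram is simply laced. The associated Dynkin diagram is a chain of 2 nodes with single edges (A_2), so the type is A_2 (the algebra sl(3)).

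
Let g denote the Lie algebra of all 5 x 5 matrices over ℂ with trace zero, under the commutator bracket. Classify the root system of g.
This is sl(5), which has dimension 5^2 - 1 = 24 and rank 5 - 1 = 4 (a Cartan subalgebra is the diagonal traceless matrices). In the classification of classical Lie algebras, the special linear algebra sl(n+1) has type A_n; here n = 4, so the Dynkin diagram is a chain of 4 nodes with single edges (A_4). Hence the type is A_4.

type A_4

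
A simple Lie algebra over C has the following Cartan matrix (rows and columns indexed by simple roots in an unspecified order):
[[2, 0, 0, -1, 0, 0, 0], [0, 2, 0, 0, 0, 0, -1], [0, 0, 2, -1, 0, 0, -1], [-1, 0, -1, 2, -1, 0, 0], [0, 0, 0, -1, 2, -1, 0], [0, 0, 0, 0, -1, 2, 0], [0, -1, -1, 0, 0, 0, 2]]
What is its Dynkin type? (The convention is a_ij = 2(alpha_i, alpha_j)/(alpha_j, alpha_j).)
E_7

The matrix has rank 7 with 2's on the diagonal. Reading the off-diagonal entries as Dynkin edges (a single edge where a_ij = a_ji = -1; a double or triple edge where a_ij * a_ji = 2 or 3), the diagram is a chain of 6 nodes with one extra node attached to the third node from one end (E_7). One simple-root ordering that puts it in standard form is (alpha_6, alpha_1, alpha_5, alpha_4, alpha_3, alpha_7, alpha_2). So the algebra is type E_7.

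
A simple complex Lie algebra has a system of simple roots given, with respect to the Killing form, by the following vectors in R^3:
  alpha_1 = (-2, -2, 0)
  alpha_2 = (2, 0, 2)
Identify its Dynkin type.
type A_2

Compute the Cartan integers a_ij = 2(alpha_i, alpha_j)/(alpha_j, alpha_j); the resulting 2x2 Cartan matrix is
[[2, -1], [-1, 2]].
All simple roots have the same length, so the diagram is simply laced. The associated Dynkin diagram is a chain of 2 nodes with single edges (A_2), so the type is A_2 (the algebra sl(3)).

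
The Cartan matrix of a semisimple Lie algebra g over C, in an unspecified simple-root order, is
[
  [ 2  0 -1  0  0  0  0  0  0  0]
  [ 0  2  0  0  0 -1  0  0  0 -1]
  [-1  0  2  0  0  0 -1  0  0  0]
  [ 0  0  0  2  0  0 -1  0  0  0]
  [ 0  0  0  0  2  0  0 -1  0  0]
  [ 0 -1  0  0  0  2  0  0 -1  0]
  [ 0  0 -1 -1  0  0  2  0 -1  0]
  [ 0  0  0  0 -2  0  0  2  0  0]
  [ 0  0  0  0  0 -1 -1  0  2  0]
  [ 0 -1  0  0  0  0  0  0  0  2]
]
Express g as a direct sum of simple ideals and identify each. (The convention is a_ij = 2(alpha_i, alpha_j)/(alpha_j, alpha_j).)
The diagram associated to this matrix has two connected components: the simple roots {alpha_5, alpha_8} form a chain of 2 nodes with a double edge at one end; the terminal node there is the unique short simple root (B_2), and {alpha_1, alpha_2, alpha_3, alpha_4, alpha_6, alpha_7, alpha_9, alpha_10} form a chain of 7 nodes with one extra node attached to the third node from one end (E_8). A semisimple Lie algebra decomposes uniquely as the direct sum of simple ideals, one per connected component of its Dynkin diagram, so g ≅ B_2 ⊕ E_8 (dimension 10 + 248 = 258).

type B_2 ⊕ type E_8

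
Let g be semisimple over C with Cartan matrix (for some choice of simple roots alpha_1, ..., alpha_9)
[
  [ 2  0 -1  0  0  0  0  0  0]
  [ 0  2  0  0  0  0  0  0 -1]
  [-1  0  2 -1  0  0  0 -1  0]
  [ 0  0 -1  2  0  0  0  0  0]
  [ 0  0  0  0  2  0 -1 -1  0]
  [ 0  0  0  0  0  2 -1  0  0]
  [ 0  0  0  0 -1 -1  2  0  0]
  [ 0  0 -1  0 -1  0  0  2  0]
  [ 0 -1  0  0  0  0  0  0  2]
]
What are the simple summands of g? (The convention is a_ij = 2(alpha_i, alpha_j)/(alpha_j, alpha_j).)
The diagram associated to this matrix has two connected components: the simple roots {alpha_2, alpha_9} form a chain of 2 nodes with single edges (A_2), and {alpha_1, alpha_3, alpha_4, alpha_5, alpha_6, alpha_7, alpha_8} form a chain of 5 nodes with a fork of two nodes at one end (D_7). A semisimple Lie algebra decomposes uniquely as the direct sum of simple ideals, one per connected component of its Dynkin diagram, so g ≅ A_2 ⊕ D_7 (dimension 8 + 91 = 99).

A_2 + D_7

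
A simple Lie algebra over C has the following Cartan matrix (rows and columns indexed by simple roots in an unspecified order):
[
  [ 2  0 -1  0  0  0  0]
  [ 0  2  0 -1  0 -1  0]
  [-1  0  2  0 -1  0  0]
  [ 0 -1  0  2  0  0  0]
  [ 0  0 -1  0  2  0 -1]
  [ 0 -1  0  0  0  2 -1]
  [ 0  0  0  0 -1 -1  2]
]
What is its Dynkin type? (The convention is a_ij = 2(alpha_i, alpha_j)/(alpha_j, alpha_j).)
A7

The matrix has rank 7 with 2's on the diagonal. Reading the off-diagonal entries as Dynkin edges (a single edge where a_ij = a_ji = -1; a double or triple edge where a_ij * a_ji = 2 or 3), the diagram is a chain of 7 nodes with single edges (A_7). One simple-root ordering that puts it in standard form is (alpha_1, alpha_3, alpha_5, alpha_7, alpha_6, alpha_2, alpha_4). So the algebra is type A_7, i.e. sl(8).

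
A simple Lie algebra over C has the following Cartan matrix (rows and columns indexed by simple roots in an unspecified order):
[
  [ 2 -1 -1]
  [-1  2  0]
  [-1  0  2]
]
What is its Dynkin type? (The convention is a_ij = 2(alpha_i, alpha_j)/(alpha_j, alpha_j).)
The matrix has rank 3 with 2's on the diagonal. Reading the off-diagonal entries as Dynkin edges (a single edge where a_ij = a_ji = -1; a double or triple edge where a_ij * a_ji = 2 or 3), the diagram is a chain of 3 nodes with single edges (A_3). One simple-root ordering that puts it in standard form is (alpha_2, alpha_1, alpha_3). So the algebra is type A_3, i.e. sl(4).

A3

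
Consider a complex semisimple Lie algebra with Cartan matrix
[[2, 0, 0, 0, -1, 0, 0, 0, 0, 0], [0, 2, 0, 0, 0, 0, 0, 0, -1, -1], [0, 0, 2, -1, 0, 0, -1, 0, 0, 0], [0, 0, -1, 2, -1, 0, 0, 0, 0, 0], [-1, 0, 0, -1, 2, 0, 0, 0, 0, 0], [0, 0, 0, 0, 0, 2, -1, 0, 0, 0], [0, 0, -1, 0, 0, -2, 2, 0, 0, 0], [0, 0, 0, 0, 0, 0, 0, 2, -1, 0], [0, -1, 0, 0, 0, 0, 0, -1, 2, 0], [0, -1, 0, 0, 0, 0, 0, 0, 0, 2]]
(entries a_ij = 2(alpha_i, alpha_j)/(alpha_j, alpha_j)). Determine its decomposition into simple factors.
A_4 (sl(5)) ⊕ B_6 (so(13))

The diagram associated to this matrix has two connected components: the simple roots {alpha_2, alpha_8, alpha_9, alpha_10} form a chain of 4 nodes with single edges (A_4), and {alpha_1, alpha_3, alpha_4, alpha_5, alpha_6, alpha_7} form a chain of 6 nodes with a double edge at one end; the terminal node there is the unique short simple root (B_6). A semisimple Lie algebra decomposes uniquely as the direct sum of simple ideals, one per connected component of its Dynkin diagram, so g ≅ A_4 ⊕ B_6 (dimension 24 + 78 = 102).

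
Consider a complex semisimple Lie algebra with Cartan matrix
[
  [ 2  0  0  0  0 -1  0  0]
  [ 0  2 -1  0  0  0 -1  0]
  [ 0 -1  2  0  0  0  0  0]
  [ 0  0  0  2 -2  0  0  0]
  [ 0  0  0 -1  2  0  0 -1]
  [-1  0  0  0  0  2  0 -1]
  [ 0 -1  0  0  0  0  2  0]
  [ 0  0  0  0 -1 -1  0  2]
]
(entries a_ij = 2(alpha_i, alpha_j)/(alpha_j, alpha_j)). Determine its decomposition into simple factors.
A_3 ⊕ C_5

The diagram associated to this matrix has two connected components: the simple roots {alpha_2, alpha_3, alpha_7} form a chain of 3 nodes with single edges (A_3), and {alpha_1, alpha_4, alpha_5, alpha_6, alpha_8} form a chain of 5 nodes with a double edge at one end; the terminal node there is the unique long simple root (C_5). A semisimple Lie algebra decomposes uniquely as the direct sum of simple ideals, one per connected component of its Dynkin diagram, so g ≅ A_3 ⊕ C_5 (dimension 15 + 55 = 70).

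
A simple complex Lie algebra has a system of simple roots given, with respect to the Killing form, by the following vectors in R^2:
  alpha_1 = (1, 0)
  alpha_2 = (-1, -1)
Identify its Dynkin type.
B2

Compute the Cartan integers a_ij = 2(alpha_i, alpha_j)/(alpha_j, alpha_j); the resulting 2x2 Cartan matrix is
[[2, -1], [-2, 2]].
The roots have two lengths (squared-length ratio 2:1); the short ones are alpha_{1}. The associated Dynkin diagram is a chain of 2 nodes with a double edge at one end; the terminal node there is the unique short simple root (B_2), so the type is B_2 (the algebra so(5)).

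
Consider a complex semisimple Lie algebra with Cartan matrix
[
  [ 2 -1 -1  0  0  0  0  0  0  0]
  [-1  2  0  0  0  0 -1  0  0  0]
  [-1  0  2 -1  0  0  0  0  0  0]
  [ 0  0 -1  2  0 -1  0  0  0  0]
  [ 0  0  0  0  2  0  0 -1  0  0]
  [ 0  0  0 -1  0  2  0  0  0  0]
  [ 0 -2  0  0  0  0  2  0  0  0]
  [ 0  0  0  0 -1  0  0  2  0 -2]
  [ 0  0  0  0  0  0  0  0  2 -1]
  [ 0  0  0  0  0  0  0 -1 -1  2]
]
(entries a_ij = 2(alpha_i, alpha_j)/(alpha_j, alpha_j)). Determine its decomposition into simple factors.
C_6 (sp(12)) ⊕ F_4

The diagram associated to this matrix has two connected components: the simple roots {alpha_1, alpha_2, alpha_3, alpha_4, alpha_6, alpha_7} form a chain of 6 nodes with a double edge at one end; the terminal node there is the unique long simple root (C_6), and {alpha_5, alpha_8, alpha_9, alpha_10} form a chain of 4 nodes with a double edge between the middle two (F_4). A semisimple Lie algebra decomposes uniquely as the direct sum of simple ideals, one per connected component of its Dynkin diagram, so g ≅ C_6 ⊕ F_4 (dimension 78 + 52 = 130).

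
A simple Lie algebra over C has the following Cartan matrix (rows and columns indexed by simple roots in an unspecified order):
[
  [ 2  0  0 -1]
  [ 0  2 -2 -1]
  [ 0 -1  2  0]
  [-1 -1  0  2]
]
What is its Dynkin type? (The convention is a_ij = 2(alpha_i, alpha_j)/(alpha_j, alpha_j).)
B_4 (so(9))

The matrix has rank 4 with 2's on the diagonal. Reading the off-diagonal entries as Dynkin edges (a single edge where a_ij = a_ji = -1; a double or triple edge where a_ij * a_ji = 2 or 3), the diagram is a chain of 4 nodes with a double edge at one end; the terminal node there is the unique short simple root (B_4). One simple-root ordering that puts it in standard form is (alpha_1, alpha_4, alpha_2, alpha_3). So the algebra is type B_4, i.e. so(9).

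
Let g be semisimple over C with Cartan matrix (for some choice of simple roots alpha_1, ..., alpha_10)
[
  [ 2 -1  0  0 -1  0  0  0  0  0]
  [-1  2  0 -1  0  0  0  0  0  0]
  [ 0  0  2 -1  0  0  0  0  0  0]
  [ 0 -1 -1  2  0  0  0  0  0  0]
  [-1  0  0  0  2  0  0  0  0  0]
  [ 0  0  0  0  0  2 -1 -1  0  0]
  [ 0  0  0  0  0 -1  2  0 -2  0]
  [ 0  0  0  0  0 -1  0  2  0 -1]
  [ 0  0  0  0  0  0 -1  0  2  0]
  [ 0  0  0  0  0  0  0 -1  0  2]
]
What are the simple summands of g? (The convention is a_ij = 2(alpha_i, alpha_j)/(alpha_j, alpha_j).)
A_5 (sl(6)) ⊕ B_5 (so(11))

The diagram associated to this matrix has two connected components: the simple roots {alpha_1, alpha_2, alpha_3, alpha_4, alpha_5} form a chain of 5 nodes with single edges (A_5), and {alpha_6, alpha_7, alpha_8, alpha_9, alpha_10} form a chain of 5 nodes with a double edge at one end; the terminal node there is the unique short simple root (B_5). A semisimple Lie algebra decomposes uniquely as the direct sum of simple ideals, one per connected component of its Dynkin diagram, so g ≅ A_5 ⊕ B_5 (dimension 35 + 55 = 90).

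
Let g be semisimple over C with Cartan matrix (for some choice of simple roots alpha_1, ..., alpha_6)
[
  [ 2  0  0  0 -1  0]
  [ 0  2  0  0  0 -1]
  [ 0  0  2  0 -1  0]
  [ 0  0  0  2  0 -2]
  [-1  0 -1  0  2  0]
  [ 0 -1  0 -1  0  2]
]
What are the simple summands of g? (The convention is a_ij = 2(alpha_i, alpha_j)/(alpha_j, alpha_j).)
The diagram associated to this matrix has two connected components: the simple roots {alpha_1, alpha_3, alpha_5} form a chain of 3 nodes with single edges (A_3), and {alpha_2, alpha_4, alpha_6} form a chain of 3 nodes with a double edge at one end; the terminal node there is the unique long simple root (C_3). A semisimple Lie algebra decomposes uniquely as the direct sum of simple ideals, one per connected component of its Dynkin diagram, so g ≅ A_3 ⊕ C_3 (dimension 15 + 21 = 36).

A_3 (sl(4)) ⊕ C_3 (sp(6))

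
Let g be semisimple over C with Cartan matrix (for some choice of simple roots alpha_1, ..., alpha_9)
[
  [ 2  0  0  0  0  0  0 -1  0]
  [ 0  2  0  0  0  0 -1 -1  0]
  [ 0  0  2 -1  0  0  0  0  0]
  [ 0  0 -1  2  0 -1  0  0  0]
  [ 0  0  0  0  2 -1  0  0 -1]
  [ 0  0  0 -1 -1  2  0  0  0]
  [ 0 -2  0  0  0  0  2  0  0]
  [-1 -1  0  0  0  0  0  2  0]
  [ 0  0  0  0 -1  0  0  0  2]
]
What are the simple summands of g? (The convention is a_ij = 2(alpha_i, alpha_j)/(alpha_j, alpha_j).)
A_5 ⊕ C_4

The diagram associated to this matrix has two connected components: the simple roots {alpha_3, alpha_4, alpha_5, alpha_6, alpha_9} form a chain of 5 nodes with single edges (A_5), and {alpha_1, alpha_2, alpha_7, alpha_8} form a chain of 4 nodes with a double edge at one end; the terminal node there is the unique long simple root (C_4). A semisimple Lie algebra decomposes uniquely as the direct sum of simple ideals, one per connected component of its Dynkin diagram, so g ≅ A_5 ⊕ C_4 (dimension 35 + 36 = 71).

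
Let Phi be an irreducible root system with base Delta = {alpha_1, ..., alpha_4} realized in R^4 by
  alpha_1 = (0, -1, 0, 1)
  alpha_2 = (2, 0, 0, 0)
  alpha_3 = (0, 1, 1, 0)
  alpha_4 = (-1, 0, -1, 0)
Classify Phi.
Compute the Cartan integers a_ij = 2(alpha_i, alpha_j)/(alpha_j, alpha_j); the resulting 4x4 Cartan matrix is
[[2, 0, -1, 0], [0, 2, 0, -2], [-1, 0, 2, -1], [0, -1, -1, 2]].
The roots have two lengths (squared-length ratio 2:1); the short ones are alpha_{1,3,4}. The associated Dynkin diagram is a chain of 4 nodes with a double edge at one end; the terminal node there is the unique long simple root (C_4), so the type is C_4 (the algebra sp(8)).

C4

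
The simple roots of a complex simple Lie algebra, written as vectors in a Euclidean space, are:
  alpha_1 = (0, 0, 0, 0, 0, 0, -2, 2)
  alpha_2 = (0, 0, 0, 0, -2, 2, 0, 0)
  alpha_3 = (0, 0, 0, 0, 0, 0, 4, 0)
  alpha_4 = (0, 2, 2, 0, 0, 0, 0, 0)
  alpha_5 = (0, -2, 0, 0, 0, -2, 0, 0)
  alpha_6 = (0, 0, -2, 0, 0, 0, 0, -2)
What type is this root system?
Compute the Cartan integers a_ij = 2(alpha_i, alpha_j)/(alpha_j, alpha_j); the resulting 6x6 Cartan matrix is
[[2, 0, -1, 0, 0, -1], [0, 2, 0, 0, -1, 0], [-2, 0, 2, 0, 0, 0], [0, 0, 0, 2, -1, -1], [0, -1, 0, -1, 2, 0], [-1, 0, 0, -1, 0, 2]].
The roots have two lengths (squared-length ratio 2:1); the short ones are alpha_{1,2,4,5,6}. The associated Dynkin diagram is a chain of 6 nodes with a double edge at one end; the terminal node there is the unique long simple root (C_6), so the type is C_6 (the algebra sp(12)).

C_6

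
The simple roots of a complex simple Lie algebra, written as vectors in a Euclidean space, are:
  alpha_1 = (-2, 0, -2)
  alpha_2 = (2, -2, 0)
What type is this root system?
type A_2

Compute the Cartan integers a_ij = 2(alpha_i, alpha_j)/(alpha_j, alpha_j); the resulting 2x2 Cartan matrix is
[[2, -1], [-1, 2]].
All simple roots have the same length, so the diagram is simply laced. The associated Dynkin diagram is a chain of 2 nodes with single edges (A_2), so the type is A_2 (the algebra sl(3)).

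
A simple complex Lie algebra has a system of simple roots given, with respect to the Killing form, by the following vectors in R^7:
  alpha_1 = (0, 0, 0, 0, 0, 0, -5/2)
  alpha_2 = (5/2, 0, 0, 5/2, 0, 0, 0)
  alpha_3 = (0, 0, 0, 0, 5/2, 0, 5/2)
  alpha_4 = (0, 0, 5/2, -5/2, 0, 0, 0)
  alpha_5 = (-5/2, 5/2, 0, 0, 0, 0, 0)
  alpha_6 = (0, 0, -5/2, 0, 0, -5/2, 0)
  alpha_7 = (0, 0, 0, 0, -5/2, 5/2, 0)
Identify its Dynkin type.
Compute the Cartan integers a_ij = 2(alpha_i, alpha_j)/(alpha_j, alpha_j); the resulting 7x7 Cartan matrix is
[[2, 0, -1, 0, 0, 0, 0], [0, 2, 0, -1, -1, 0, 0], [-2, 0, 2, 0, 0, 0, -1], [0, -1, 0, 2, 0, -1, 0], [0, -1, 0, 0, 2, 0, 0], [0, 0, 0, -1, 0, 2, -1], [0, 0, -1, 0, 0, -1, 2]].
The roots have two lengths (squared-length ratio 2:1); the short ones are alpha_{1}. The associated Dynkin diagram is a chain of 7 nodes with a double edge at one end; the terminal node there is the unique short simple root (B_7), so the type is B_7 (the algebra so(15)).

type B_7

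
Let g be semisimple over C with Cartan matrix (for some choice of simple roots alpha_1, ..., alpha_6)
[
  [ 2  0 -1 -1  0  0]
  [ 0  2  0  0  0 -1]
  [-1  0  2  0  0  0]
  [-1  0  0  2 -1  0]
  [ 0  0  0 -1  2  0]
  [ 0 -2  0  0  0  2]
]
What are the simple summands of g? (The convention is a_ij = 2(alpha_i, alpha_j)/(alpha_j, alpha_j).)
type A_4 ⊕ type B_2

The diagram associated to this matrix has two connected components: the simple roots {alpha_1, alpha_3, alpha_4, alpha_5} form a chain of 4 nodes with single edges (A_4), and {alpha_2, alpha_6} form a chain of 2 nodes with a double edge at one end; the terminal node there is the unique short simple root (B_2). A semisimple Lie algebra decomposes uniquely as the direct sum of simple ideals, one per connected component of its Dynkin diagram, so g ≅ A_4 ⊕ B_2 (dimension 24 + 10 = 34).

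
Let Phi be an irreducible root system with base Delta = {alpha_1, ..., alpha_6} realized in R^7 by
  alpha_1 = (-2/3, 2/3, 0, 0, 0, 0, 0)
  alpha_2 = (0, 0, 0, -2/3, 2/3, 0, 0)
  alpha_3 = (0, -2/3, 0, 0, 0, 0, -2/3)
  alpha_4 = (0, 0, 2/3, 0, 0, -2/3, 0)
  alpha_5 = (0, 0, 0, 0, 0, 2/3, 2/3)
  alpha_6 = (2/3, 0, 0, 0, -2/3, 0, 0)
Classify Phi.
A_6 (sl(7))

Compute the Cartan integers a_ij = 2(alpha_i, alpha_j)/(alpha_j, alpha_j); the resulting 6x6 Cartan matrix is
[[2, 0, -1, 0, 0, -1], [0, 2, 0, 0, 0, -1], [-1, 0, 2, 0, -1, 0], [0, 0, 0, 2, -1, 0], [0, 0, -1, -1, 2, 0], [-1, -1, 0, 0, 0, 2]].
All simple roots have the same length, so the diagram is simply laced. The associated Dynkin diagram is a chain of 6 nodes with single edges (A_6), so the type is A_6 (the algebra sl(7)).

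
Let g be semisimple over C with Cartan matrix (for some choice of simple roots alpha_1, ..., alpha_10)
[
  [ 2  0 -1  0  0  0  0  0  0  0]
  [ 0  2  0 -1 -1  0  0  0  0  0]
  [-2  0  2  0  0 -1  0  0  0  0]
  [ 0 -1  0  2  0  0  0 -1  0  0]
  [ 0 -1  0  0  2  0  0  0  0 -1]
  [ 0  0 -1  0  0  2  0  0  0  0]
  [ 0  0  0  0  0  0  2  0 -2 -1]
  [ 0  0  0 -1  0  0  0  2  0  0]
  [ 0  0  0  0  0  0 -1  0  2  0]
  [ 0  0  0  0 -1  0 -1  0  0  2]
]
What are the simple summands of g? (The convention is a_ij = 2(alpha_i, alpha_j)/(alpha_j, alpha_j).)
B_3 (so(7)) + B_7 (so(15))

The diagram associated to this matrix has two connected components: the simple roots {alpha_1, alpha_3, alpha_6} form a chain of 3 nodes with a double edge at one end; the terminal node there is the unique short simple root (B_3), and {alpha_2, alpha_4, alpha_5, alpha_7, alpha_8, alpha_9, alpha_10} form a chain of 7 nodes with a double edge at one end; the terminal node there is the unique short simple root (B_7). A semisimple Lie algebra decomposes uniquely as the direct sum of simple ideals, one per connected component of its Dynkin diagram, so g ≅ B_3 ⊕ B_7 (dimension 21 + 105 = 126).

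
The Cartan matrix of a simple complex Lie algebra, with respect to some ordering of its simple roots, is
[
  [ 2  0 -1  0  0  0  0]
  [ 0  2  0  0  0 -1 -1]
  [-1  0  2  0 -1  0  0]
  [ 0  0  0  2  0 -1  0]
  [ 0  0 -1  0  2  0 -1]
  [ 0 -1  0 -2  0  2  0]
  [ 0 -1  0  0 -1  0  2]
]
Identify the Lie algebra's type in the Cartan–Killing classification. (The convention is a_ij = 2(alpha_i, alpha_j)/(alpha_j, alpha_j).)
The matrix has rank 7 with 2's on the diagonal. Reading the off-diagonal entries as Dynkin edges (a single edge where a_ij = a_ji = -1; a double or triple edge where a_ij * a_ji = 2 or 3), the diagram is a chain of 7 nodes with a double edge at one end; the terminal node there is the unique short simple root (B_7). One simple-root ordering that puts it in standard form is (alpha_1, alpha_3, alpha_5, alpha_7, alpha_2, alpha_6, alpha_4). So the algebra is type B_7, i.e. so(15).

B_7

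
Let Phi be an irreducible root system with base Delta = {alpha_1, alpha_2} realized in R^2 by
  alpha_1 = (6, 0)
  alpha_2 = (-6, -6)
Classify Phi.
B2

Compute the Cartan integers a_ij = 2(alpha_i, alpha_j)/(alpha_j, alpha_j); the resulting 2x2 Cartan matrix is
[[2, -1], [-2, 2]].
The roots have two lengths (squared-length ratio 2:1); the short ones are alpha_{1}. The associated Dynkin diagram is a chain of 2 nodes with a double edge at one end; the terminal node there is the unique short simple root (B_2), so the type is B_2 (the algebra so(5)).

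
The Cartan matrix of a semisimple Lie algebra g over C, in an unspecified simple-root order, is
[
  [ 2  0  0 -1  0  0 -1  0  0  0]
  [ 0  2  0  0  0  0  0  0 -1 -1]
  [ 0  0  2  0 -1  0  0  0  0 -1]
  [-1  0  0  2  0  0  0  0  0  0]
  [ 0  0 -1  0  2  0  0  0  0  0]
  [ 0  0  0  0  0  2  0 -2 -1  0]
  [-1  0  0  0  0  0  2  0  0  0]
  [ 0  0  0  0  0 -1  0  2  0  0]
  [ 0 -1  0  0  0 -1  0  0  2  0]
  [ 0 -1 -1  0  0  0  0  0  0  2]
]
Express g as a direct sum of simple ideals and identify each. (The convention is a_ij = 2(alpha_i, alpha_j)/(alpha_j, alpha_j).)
The diagram associated to this matrix has two connected components: the simple roots {alpha_1, alpha_4, alpha_7} form a chain of 3 nodes with single edges (A_3), and {alpha_2, alpha_3, alpha_5, alpha_6, alpha_8, alpha_9, alpha_10} form a chain of 7 nodes with a double edge at one end; the terminal node there is the unique short simple root (B_7). A semisimple Lie algebra decomposes uniquely as the direct sum of simple ideals, one per connected component of its Dynkin diagram, so g ≅ A_3 ⊕ B_7 (dimension 15 + 105 = 120).

type A_3 + type B_7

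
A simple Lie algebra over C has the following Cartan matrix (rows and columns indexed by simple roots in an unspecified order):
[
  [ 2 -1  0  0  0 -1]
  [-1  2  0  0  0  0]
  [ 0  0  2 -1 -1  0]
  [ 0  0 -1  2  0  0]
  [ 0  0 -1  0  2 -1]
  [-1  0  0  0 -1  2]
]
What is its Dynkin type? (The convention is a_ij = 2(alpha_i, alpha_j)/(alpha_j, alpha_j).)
type A_6

The matrix has rank 6 with 2's on the diagonal. Reading the off-diagonal entries as Dynkin edges (a single edge where a_ij = a_ji = -1; a double or triple edge where a_ij * a_ji = 2 or 3), the diagram is a chain of 6 nodes with single edges (A_6). One simple-root ordering that puts it in standard form is (alpha_4, alpha_3, alpha_5, alpha_6, alpha_1, alpha_2). So the algebra is type A_6, i.e. sl(7).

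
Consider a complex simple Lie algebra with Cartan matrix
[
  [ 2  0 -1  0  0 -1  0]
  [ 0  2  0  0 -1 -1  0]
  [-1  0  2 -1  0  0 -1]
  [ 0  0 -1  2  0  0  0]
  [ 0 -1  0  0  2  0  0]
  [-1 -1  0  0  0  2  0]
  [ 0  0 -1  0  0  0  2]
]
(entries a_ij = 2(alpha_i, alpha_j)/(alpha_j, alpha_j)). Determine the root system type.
The matrix has rank 7 with 2's on the diagonal. Reading the off-diagonal entries as Dynkin edges (a single edge where a_ij = a_ji = -1; a double or triple edge where a_ij * a_ji = 2 or 3), the diagram is a chain of 5 nodes with a fork of two nodes at one end (D_7). One simple-root ordering that puts it in standard form is (alpha_5, alpha_2, alpha_6, alpha_1, alpha_3, alpha_4, alpha_7). So the algebra is type D_7, i.e. so(14).

D_7 (so(14))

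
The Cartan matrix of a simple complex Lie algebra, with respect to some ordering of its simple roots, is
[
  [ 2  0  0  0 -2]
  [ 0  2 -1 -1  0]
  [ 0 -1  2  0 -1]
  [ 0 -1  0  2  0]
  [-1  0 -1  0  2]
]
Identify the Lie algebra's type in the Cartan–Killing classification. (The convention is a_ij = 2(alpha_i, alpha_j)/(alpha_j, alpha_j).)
C_5 (sp(10))

The matrix has rank 5 with 2's on the diagonal. Reading the off-diagonal entries as Dynkin edges (a single edge where a_ij = a_ji = -1; a double or triple edge where a_ij * a_ji = 2 or 3), the diagram is a chain of 5 nodes with a double edge at one end; the terminal node there is the unique long simple root (C_5). One simple-root ordering that puts it in standard form is (alpha_4, alpha_2, alpha_3, alpha_5, alpha_1). So the algebra is type C_5, i.e. sp(10).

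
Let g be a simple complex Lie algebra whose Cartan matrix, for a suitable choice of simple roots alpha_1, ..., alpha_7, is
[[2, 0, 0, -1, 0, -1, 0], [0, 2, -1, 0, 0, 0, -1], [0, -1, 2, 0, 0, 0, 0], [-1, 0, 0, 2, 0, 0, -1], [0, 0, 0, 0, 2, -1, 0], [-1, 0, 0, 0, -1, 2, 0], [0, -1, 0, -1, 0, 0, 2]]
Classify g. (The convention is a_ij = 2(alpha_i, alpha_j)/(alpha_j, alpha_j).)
type A_7

The matrix has rank 7 with 2's on the diagonal. Reading the off-diagonal entries as Dynkin edges (a single edge where a_ij = a_ji = -1; a double or triple edge where a_ij * a_ji = 2 or 3), the diagram is a chain of 7 nodes with single edges (A_7). One simple-root ordering that puts it in standard form is (alpha_5, alpha_6, alpha_1, alpha_4, alpha_7, alpha_2, alpha_3). So the algebra is type A_7, i.e. sl(8).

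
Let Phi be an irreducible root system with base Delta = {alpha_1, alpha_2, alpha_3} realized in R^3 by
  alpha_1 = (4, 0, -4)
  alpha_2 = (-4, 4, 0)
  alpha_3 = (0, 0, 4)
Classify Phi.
Compute the Cartan integers a_ij = 2(alpha_i, alpha_j)/(alpha_j, alpha_j); the resulting 3x3 Cartan matrix is
[[2, -1, -2], [-1, 2, 0], [-1, 0, 2]].
The roots have two lengths (squared-length ratio 2:1); the short ones are alpha_{3}. The associated Dynkin diagram is a chain of 3 nodes with a double edge at one end; the terminal node there is the unique short simple root (B_3), so the type is B_3 (the algebra so(7)).

type B_3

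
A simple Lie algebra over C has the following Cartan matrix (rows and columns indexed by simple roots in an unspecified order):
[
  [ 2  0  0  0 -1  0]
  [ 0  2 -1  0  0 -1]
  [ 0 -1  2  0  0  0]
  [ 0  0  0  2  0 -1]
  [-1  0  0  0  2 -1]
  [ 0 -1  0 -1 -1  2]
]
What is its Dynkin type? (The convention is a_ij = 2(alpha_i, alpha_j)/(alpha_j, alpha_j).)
E_6

The matrix has rank 6 with 2's on the diagonal. Reading the off-diagonal entries as Dynkin edges (a single edge where a_ij = a_ji = -1; a double or triple edge where a_ij * a_ji = 2 or 3), the diagram is a chain of 5 nodes with one extra node attached to the third node from one end (E_6). One simple-root ordering that puts it in standard form is (alpha_3, alpha_4, alpha_2, alpha_6, alpha_5, alpha_1). So the algebra is type E_6.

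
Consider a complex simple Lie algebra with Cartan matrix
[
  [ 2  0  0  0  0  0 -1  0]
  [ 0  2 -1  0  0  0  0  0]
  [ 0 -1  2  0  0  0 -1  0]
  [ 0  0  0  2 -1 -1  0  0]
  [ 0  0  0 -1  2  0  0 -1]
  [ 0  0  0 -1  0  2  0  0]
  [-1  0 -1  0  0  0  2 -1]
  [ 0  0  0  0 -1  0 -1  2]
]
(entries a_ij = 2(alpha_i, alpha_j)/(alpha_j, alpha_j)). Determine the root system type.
The matrix has rank 8 with 2's on the diagonal. Reading the off-diagonal entries as Dynkin edges (a single edge where a_ij = a_ji = -1; a double or triple edge where a_ij * a_ji = 2 or 3), the diagram is a chain of 7 nodes with one extra node attached to the third node from one end (E_8). One simple-root ordering that puts it in standard form is (alpha_2, alpha_1, alpha_3, alpha_7, alpha_8, alpha_5, alpha_4, alpha_6). So the algebra is type E_8.

E_8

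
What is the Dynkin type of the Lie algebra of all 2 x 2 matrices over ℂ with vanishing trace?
This is sl(2), which has dimension 2^2 - 1 = 3 and rank 2 - 1 = 1 (a Cartan subalgebra is the diagonal traceless matrices). In the classification of classical Lie algebras, the special linear algebra sl(n+1) has type A_n; here n = 1, so the Dynkin diagram is a chain of 1 nodes with single edges (A_1). Hence the type is A_1.

A1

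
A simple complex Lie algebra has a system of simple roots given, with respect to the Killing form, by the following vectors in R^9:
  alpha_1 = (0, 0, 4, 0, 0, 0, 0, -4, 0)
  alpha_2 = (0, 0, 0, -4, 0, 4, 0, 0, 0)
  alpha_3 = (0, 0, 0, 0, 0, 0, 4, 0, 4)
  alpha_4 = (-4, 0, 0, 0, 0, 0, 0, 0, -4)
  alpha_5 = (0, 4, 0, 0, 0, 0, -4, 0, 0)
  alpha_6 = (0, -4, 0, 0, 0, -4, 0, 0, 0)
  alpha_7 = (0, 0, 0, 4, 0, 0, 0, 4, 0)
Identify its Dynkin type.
A_7 (sl(8))

Compute the Cartan integers a_ij = 2(alpha_i, alpha_j)/(alpha_j, alpha_j); the resulting 7x7 Cartan matrix is
[[2, 0, 0, 0, 0, 0, -1], [0, 2, 0, 0, 0, -1, -1], [0, 0, 2, -1, -1, 0, 0], [0, 0, -1, 2, 0, 0, 0], [0, 0, -1, 0, 2, -1, 0], [0, -1, 0, 0, -1, 2, 0], [-1, -1, 0, 0, 0, 0, 2]].
All simple roots have the same length, so the diagram is simply laced. The associated Dynkin diagram is a chain of 7 nodes with single edges (A_7), so the type is A_7 (the algebra sl(8)).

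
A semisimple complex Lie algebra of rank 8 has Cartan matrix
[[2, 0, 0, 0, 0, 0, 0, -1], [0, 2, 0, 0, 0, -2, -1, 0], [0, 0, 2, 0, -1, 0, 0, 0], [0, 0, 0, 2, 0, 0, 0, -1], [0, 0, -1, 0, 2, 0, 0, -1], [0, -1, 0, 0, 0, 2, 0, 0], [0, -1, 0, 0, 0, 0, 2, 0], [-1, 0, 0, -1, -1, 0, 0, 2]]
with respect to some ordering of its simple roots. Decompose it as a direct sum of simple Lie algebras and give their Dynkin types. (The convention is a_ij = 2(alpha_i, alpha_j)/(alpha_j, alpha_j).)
The diagram associated to this matrix has two connected components: the simple roots {alpha_2, alpha_6, alpha_7} form a chain of 3 nodes with a double edge at one end; the terminal node there is the unique short simple root (B_3), and {alpha_1, alpha_3, alpha_4, alpha_5, alpha_8} form a chain of 3 nodes with a fork of two nodes at one end (D_5). A semisimple Lie algebra decomposes uniquely as the direct sum of simple ideals, one per connected component of its Dynkin diagram, so g ≅ B_3 ⊕ D_5 (dimension 21 + 45 = 66).

B_3 (so(7)) + D_5 (so(10))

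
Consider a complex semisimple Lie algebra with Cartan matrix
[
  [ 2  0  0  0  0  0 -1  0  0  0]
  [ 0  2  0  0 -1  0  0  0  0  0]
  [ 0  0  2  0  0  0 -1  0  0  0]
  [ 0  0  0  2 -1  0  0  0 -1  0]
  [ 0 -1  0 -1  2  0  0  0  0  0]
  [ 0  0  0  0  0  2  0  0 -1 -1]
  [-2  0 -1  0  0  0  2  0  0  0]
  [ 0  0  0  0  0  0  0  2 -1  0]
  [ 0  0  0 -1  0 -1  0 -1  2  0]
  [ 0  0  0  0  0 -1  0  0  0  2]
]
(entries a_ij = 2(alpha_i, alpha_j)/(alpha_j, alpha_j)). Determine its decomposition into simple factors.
B_3 ⊕ E_7

The diagram associated to this matrix has two connected components: the simple roots {alpha_1, alpha_3, alpha_7} form a chain of 3 nodes with a double edge at one end; the terminal node there is the unique short simple root (B_3), and {alpha_2, alpha_4, alpha_5, alpha_6, alpha_8, alpha_9, alpha_10} form a chain of 6 nodes with one extra node attached to the third node from one end (E_7). A semisimple Lie algebra decomposes uniquely as the direct sum of simple ideals, one per connected component of its Dynkin diagram, so g ≅ B_3 ⊕ E_7 (dimension 21 + 133 = 154).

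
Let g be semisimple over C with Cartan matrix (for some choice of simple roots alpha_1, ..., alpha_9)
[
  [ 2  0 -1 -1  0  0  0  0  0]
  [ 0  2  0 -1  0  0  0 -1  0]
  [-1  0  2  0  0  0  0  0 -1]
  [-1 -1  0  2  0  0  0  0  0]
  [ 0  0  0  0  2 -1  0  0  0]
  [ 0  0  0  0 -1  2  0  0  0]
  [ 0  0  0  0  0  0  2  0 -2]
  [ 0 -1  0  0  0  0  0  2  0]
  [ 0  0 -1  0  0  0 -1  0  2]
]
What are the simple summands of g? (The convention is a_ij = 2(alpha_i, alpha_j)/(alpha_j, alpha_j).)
A_2 ⊕ C_7

The diagram associated to this matrix has two connected components: the simple roots {alpha_5, alpha_6} form a chain of 2 nodes with single edges (A_2), and {alpha_1, alpha_2, alpha_3, alpha_4, alpha_7, alpha_8, alpha_9} form a chain of 7 nodes with a double edge at one end; the terminal node there is the unique long simple root (C_7). A semisimple Lie algebra decomposes uniquely as the direct sum of simple ideals, one per connected component of its Dynkin diagram, so g ≅ A_2 ⊕ C_7 (dimension 8 + 105 = 113).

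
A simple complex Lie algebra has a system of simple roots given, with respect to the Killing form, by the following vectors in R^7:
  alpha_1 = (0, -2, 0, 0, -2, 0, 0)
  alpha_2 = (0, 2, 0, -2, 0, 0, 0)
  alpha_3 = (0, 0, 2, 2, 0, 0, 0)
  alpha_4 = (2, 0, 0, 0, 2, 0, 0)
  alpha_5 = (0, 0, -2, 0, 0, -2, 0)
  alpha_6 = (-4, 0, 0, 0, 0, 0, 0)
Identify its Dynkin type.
Compute the Cartan integers a_ij = 2(alpha_i, alpha_j)/(alpha_j, alpha_j); the resulting 6x6 Cartan matrix is
[[2, -1, 0, -1, 0, 0], [-1, 2, -1, 0, 0, 0], [0, -1, 2, 0, -1, 0], [-1, 0, 0, 2, 0, -1], [0, 0, -1, 0, 2, 0], [0, 0, 0, -2, 0, 2]].
The roots have two lengths (squared-length ratio 2:1); the short ones are alpha_{1,2,3,4,5}. The associated Dynkin diagram is a chain of 6 nodes with a double edge at one end; the terminal node there is the unique long simple root (C_6), so the type is C_6 (the algebra sp(12)).

type C_6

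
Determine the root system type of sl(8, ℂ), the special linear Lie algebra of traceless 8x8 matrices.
This is sl(8), which has dimension 8^2 - 1 = 63 and rank 8 - 1 = 7 (a Cartan subalgebra is the diagonal traceless matrices). In the classification of classical Lie algebras, the special linear algebra sl(n+1) has type A_n; here n = 7, so the Dynkin diagram is a chain of 7 nodes with single edges (A_7). Hence the type is A_7.

A_7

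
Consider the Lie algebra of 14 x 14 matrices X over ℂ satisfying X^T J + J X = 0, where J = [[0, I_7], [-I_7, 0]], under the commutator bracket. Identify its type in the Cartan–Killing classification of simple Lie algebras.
This is sp(14), which has dimension 14(14+1)/2 = 105 and rank 14/2 = 7. In the classification of classical Lie algebras, the symplectic algebra sp(2n) has type C_n; here n = 7, so the Dynkin diagram is a chain of 7 nodes with a double edge at one end; the terminal node there is the unique long simple root (C_7). Hence the type is C_7.

C_7 (sp(14))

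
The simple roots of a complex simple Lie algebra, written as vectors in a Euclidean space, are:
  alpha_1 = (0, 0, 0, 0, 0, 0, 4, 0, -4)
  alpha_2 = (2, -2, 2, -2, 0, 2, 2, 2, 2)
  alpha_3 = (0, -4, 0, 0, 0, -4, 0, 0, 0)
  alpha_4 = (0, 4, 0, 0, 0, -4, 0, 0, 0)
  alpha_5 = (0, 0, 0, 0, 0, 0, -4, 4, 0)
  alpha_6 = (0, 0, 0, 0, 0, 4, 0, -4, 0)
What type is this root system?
type E_6

Compute the Cartan integers a_ij = 2(alpha_i, alpha_j)/(alpha_j, alpha_j); the resulting 6x6 Cartan matrix is
[[2, 0, 0, 0, -1, 0], [0, 2, 0, -1, 0, 0], [0, 0, 2, 0, 0, -1], [0, -1, 0, 2, 0, -1], [-1, 0, 0, 0, 2, -1], [0, 0, -1, -1, -1, 2]].
All simple roots have the same length, so the diagram is simply laced. The associated Dynkin diagram is a chain of 5 nodes with one extra node attached to the third node from one end (E_6), so the type is E_6.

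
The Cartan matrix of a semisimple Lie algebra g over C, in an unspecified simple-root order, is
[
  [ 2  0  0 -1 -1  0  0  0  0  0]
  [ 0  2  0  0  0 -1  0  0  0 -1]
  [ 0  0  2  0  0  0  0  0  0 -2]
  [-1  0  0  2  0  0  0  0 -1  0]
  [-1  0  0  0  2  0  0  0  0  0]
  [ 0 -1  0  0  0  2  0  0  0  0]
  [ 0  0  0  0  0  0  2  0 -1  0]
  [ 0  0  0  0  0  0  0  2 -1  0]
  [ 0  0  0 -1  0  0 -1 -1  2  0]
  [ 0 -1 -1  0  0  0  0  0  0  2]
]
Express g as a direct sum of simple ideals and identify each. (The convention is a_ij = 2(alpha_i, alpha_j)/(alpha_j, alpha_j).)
C_4 + D_6

The diagram associated to this matrix has two connected components: the simple roots {alpha_2, alpha_3, alpha_6, alpha_10} form a chain of 4 nodes with a double edge at one end; the terminal node there is the unique long simple root (C_4), and {alpha_1, alpha_4, alpha_5, alpha_7, alpha_8, alpha_9} form a chain of 4 nodes with a fork of two nodes at one end (D_6). A semisimple Lie algebra decomposes uniquely as the direct sum of simple ideals, one per connected component of its Dynkin diagram, so g ≅ C_4 ⊕ D_6 (dimension 36 + 66 = 102).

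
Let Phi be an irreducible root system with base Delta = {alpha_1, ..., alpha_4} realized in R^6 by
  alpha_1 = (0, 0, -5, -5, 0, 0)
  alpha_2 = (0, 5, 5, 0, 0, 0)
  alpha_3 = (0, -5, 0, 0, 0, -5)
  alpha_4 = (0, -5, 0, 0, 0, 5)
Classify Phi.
type D_4

Compute the Cartan integers a_ij = 2(alpha_i, alpha_j)/(alpha_j, alpha_j); the resulting 4x4 Cartan matrix is
[[2, -1, 0, 0], [-1, 2, -1, -1], [0, -1, 2, 0], [0, -1, 0, 2]].
All simple roots have the same length, so the diagram is simply laced. The associated Dynkin diagram is a chain of 2 nodes with a fork of two nodes at one end (D_4), so the type is D_4 (the algebra so(8)).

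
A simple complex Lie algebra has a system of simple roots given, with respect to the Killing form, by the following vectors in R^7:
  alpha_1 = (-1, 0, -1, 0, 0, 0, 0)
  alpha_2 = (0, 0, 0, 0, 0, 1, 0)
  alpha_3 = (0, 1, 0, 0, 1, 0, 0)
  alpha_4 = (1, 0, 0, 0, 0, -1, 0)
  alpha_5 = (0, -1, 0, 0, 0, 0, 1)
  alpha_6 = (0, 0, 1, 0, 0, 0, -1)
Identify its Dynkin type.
Compute the Cartan integers a_ij = 2(alpha_i, alpha_j)/(alpha_j, alpha_j); the resulting 6x6 Cartan matrix is
[[2, 0, 0, -1, 0, -1], [0, 2, 0, -1, 0, 0], [0, 0, 2, 0, -1, 0], [-1, -2, 0, 2, 0, 0], [0, 0, -1, 0, 2, -1], [-1, 0, 0, 0, -1, 2]].
The roots have two lengths (squared-length ratio 2:1); the short ones are alpha_{2}. The associated Dynkin diagram is a chain of 6 nodes with a double edge at one end; the terminal node there is the unique short simple root (B_6), so the type is B_6 (the algebra so(13)).

B6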